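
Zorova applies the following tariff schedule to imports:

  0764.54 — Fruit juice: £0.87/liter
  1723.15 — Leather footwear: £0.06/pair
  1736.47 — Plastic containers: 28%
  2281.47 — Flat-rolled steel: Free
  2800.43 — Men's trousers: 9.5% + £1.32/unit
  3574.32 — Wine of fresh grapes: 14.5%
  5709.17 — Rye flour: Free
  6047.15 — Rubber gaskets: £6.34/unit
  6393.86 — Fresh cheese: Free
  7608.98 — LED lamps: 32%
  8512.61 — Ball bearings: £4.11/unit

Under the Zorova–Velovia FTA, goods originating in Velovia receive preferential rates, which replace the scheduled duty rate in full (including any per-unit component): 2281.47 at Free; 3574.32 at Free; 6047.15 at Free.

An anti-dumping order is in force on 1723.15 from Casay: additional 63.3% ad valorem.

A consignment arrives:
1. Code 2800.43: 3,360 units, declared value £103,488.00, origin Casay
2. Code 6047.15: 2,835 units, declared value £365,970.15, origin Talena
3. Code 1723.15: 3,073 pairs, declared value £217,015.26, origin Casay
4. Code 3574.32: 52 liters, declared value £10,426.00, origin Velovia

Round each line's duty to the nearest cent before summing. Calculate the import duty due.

Line 1 (2800.43, Casay, 3,360 units, £103,488.00):
Base rate for 2800.43 is 9.5% + £1.32/unit.
Duty = £103,488.00 × 9.5% + 3,360 × £1.32 = £14,266.56.
Line 2 (6047.15, Talena, 2,835 units, £365,970.15):
Base rate for 6047.15 is £6.34/unit.
6047.15 has an FTA preferential rate, but origin Talena is not Velovia; base rate stands.
Duty = 2,835 × £6.34 = £17,973.90.
Line 3 (1723.15, Casay, 3,073 pairs, £217,015.26):
Base rate for 1723.15 is £0.06/pair.
Additional duty on 1723.15 from Casay: +63.3% ad valorem. Applied ad valorem rate = 63.3%.
Duty = £217,015.26 × 63.3% + 3,073 × £0.06 = £137,555.04.
Line 4 (3574.32, Velovia, 52 liters, £10,426.00):
Base rate for 3574.32 is 14.5%.
Origin Velovia qualifies under the Zorova–Velovia agreement and 3574.32 is covered: preferential rate Free applies instead.
Duty = £10,426.00 × 0% = £0.00.
Total = £14,266.56 + £17,973.90 + £137,555.04 + £0.00 = £169,795.50.

£169,795.50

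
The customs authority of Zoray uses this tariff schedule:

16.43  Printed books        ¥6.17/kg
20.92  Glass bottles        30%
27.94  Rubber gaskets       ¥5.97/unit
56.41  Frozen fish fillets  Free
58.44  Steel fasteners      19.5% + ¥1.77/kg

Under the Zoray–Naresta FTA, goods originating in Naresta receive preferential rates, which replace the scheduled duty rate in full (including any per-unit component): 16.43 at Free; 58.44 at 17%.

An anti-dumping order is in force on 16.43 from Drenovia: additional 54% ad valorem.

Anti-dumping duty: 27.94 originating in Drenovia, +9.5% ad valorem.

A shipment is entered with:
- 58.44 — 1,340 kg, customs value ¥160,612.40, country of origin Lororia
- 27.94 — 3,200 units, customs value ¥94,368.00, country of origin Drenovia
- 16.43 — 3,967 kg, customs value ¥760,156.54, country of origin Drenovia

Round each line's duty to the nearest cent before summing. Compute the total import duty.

¥496,721.10

Line 1 (58.44, Lororia, 1,340 kg, ¥160,612.40):
Base rate for 58.44 is 19.5% + ¥1.77/kg.
58.44 has an FTA preferential rate, but origin Lororia is not Naresta; base rate stands.
Duty = ¥160,612.40 × 19.5% + 1,340 × ¥1.77 = ¥33,691.22.
Line 2 (27.94, Drenovia, 3,200 units, ¥94,368.00):
Base rate for 27.94 is ¥5.97/unit.
Additional duty on 27.94 from Drenovia: +9.5% ad valorem. Applied ad valorem rate = 9.5%.
Duty = ¥94,368.00 × 9.5% + 3,200 × ¥5.97 = ¥28,068.96.
Line 3 (16.43, Drenovia, 3,967 kg, ¥760,156.54):
Base rate for 16.43 is ¥6.17/kg.
16.43 has an FTA preferential rate, but origin Drenovia is not Naresta; base rate stands.
Additional duty on 16.43 from Drenovia: +54% ad valorem. Applied ad valorem rate = 54%.
Duty = ¥760,156.54 × 54% + 3,967 × ¥6.17 = ¥434,960.92.
Total = ¥33,691.22 + ¥28,068.96 + ¥434,960.92 = ¥496,721.10.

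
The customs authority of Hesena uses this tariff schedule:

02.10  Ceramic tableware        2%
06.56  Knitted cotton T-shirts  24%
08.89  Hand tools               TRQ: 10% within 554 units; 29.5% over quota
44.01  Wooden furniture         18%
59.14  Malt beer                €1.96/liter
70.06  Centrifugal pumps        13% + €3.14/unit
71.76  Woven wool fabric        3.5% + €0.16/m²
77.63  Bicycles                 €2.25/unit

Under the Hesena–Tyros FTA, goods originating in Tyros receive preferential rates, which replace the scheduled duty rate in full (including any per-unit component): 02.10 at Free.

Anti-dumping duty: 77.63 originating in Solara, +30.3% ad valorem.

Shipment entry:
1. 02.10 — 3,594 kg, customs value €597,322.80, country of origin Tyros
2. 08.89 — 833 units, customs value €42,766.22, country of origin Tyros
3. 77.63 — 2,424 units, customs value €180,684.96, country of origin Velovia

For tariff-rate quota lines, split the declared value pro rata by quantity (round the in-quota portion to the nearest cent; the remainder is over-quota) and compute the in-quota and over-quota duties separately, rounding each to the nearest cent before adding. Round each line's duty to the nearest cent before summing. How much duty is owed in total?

€12,523.78

Line 1 (02.10, Tyros, 3,594 kg, €597,322.80):
Base rate for 02.10 is 2%.
Origin Tyros qualifies under the Hesena–Tyros agreement and 02.10 is covered: preferential rate Free applies instead.
Duty = €597,322.80 × 0% = €0.00.
Line 2 (08.89, Tyros, 833 units, €42,766.22):
Code 08.89 is under a tariff-rate quota (threshold 554 units). In-quota: 554 units at 10%; over-quota: 279 units at 29.5%.
Pro-rata value split: in-quota = €42,766.22 × 554/833 = €28,442.36; over-quota = €42,766.22 − €28,442.36 = €14,323.86.
In-quota duty = €28,442.36 × 10% = €2,844.24. Over-quota duty = €14,323.86 × 29.5% = €4,225.54.
Line duty = €2,844.24 + €4,225.54 = €7,069.78.
Line 3 (77.63, Velovia, 2,424 units, €180,684.96):
Base rate for 77.63 is €2.25/unit.
The additional-duty order on 77.63 targets Solara, not Velovia; it does not apply.
Duty = 2,424 × €2.25 = €5,454.00.
Total = €0.00 + €7,069.78 + €5,454.00 = €12,523.78.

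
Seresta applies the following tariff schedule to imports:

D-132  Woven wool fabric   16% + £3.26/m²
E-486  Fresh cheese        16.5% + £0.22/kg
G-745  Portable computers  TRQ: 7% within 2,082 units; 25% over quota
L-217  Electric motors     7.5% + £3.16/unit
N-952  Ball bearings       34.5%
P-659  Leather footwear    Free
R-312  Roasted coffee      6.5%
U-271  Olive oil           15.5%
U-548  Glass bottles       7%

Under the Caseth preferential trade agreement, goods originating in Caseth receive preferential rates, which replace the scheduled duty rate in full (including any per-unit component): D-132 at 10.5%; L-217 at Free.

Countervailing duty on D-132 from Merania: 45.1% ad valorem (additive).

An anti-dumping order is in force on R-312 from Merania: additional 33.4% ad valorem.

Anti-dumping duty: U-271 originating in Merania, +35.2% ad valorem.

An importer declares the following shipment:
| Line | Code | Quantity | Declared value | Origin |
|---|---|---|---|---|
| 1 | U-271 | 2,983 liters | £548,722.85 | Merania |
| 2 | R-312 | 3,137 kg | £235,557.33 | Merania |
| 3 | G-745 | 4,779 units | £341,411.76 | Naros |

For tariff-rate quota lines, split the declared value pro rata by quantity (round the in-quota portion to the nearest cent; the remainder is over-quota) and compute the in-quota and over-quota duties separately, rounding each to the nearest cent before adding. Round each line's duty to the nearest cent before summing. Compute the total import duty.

Line 1 (U-271, Merania, 2,983 liters, £548,722.85):
Base rate for U-271 is 15.5%.
Additional duty on U-271 from Merania: +35.2%. Applied ad valorem rate: 15.5% + 35.2% = 50.7%.
Duty = £548,722.85 × 50.7% = £278,202.48.
Line 2 (R-312, Merania, 3,137 kg, £235,557.33):
Base rate for R-312 is 6.5%.
Additional duty on R-312 from Merania: +33.4%. Applied ad valorem rate: 6.5% + 33.4% = 39.9%.
Duty = £235,557.33 × 39.9% = £93,987.37.
Line 3 (G-745, Naros, 4,779 units, £341,411.76):
Code G-745 is under a tariff-rate quota (threshold 2,082 units). In-quota: 2,082 units at 7%; over-quota: 2,697 units at 25%.
Pro-rata value split: in-quota = £341,411.76 × 2,082/4,779 = £148,738.08; over-quota = £341,411.76 − £148,738.08 = £192,673.68.
In-quota duty = £148,738.08 × 7% = £10,411.67. Over-quota duty = £192,673.68 × 25% = £48,168.42.
Line duty = £10,411.67 + £48,168.42 = £58,580.09.
Total = £278,202.48 + £93,987.37 + £58,580.09 = £430,769.94.

£430,769.94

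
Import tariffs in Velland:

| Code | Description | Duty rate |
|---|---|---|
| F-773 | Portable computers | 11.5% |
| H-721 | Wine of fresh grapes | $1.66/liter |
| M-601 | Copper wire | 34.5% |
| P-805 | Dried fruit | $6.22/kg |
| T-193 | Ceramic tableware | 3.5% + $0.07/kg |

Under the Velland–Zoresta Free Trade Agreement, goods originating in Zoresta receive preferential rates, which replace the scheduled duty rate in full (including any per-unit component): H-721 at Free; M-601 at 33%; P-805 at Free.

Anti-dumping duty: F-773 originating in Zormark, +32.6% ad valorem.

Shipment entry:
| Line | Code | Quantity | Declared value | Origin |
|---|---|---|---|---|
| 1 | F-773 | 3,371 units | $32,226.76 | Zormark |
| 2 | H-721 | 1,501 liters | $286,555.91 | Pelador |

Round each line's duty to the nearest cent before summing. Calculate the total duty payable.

Line 1 (F-773, Zormark, 3,371 units, $32,226.76):
Base rate for F-773 is 11.5%.
Additional duty on F-773 from Zormark: +32.6%. Applied ad valorem rate: 11.5% + 32.6% = 44.1%.
Duty = $32,226.76 × 44.1% = $14,212.00.
Line 2 (H-721, Pelador, 1,501 liters, $286,555.91):
Base rate for H-721 is $1.66/liter.
H-721 has an FTA preferential rate, but origin Pelador is not Zoresta; base rate stands.
Duty = 1,501 × $1.66 = $2,491.66.
Total = $14,212.00 + $2,491.66 = $16,703.66.

$16,703.66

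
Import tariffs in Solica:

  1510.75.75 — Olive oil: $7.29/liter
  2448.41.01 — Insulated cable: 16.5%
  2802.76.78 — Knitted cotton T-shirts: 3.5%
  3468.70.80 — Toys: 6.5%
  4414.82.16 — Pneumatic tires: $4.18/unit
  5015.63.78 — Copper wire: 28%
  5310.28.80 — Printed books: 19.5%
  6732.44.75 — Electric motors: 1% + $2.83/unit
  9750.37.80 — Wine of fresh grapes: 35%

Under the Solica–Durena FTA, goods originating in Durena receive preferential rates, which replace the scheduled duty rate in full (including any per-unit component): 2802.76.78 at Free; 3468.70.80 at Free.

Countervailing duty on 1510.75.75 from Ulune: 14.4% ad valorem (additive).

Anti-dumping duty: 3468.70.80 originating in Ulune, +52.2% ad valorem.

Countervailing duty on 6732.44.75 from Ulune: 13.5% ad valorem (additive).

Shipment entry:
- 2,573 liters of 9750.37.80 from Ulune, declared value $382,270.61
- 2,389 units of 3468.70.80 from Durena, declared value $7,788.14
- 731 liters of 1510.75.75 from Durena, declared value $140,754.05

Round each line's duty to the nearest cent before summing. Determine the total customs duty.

Line 1 (9750.37.80, Ulune, 2,573 liters, $382,270.61):
Base rate for 9750.37.80 is 35%.
Duty = $382,270.61 × 35% = $133,794.71.
Line 2 (3468.70.80, Durena, 2,389 units, $7,788.14):
Base rate for 3468.70.80 is 6.5%.
Origin Durena qualifies under the Solica–Durena agreement and 3468.70.80 is covered: preferential rate Free applies instead.
The additional-duty order on 3468.70.80 targets Ulune, not Durena; it does not apply.
Duty = $7,788.14 × 0% = $0.00.
Line 3 (1510.75.75, Durena, 731 liters, $140,754.05):
Base rate for 1510.75.75 is $7.29/liter.
Origin Durena is the FTA partner but 1510.75.75 is not on the preference list; base rate stands.
The additional-duty order on 1510.75.75 targets Ulune, not Durena; it does not apply.
Duty = 731 × $7.29 = $5,328.99.
Total = $133,794.71 + $0.00 + $5,328.99 = $139,123.70.

$139,123.70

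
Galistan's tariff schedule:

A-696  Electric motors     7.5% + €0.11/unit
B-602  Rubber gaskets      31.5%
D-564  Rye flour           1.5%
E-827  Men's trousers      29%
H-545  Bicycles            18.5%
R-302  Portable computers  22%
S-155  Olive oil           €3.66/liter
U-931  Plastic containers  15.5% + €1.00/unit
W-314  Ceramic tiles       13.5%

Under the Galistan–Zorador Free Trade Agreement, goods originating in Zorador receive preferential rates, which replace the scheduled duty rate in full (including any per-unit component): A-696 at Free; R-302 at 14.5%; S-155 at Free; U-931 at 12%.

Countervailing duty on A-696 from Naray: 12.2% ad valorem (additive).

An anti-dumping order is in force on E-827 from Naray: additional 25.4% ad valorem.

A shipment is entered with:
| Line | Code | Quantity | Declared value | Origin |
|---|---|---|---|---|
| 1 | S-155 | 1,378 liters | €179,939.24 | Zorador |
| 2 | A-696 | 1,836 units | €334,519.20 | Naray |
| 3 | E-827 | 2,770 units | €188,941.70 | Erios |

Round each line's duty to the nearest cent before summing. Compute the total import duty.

€120,895.33

Line 1 (S-155, Zorador, 1,378 liters, €179,939.24):
Base rate for S-155 is €3.66/liter.
Origin Zorador qualifies under the Galistan–Zorador agreement and S-155 is covered: preferential rate Free applies instead.
Duty = €179,939.24 × 0% = €0.00.
Line 2 (A-696, Naray, 1,836 units, €334,519.20):
Base rate for A-696 is 7.5% + €0.11/unit.
A-696 has an FTA preferential rate, but origin Naray is not Zorador; base rate stands.
Additional duty on A-696 from Naray: +12.2%. Applied ad valorem rate: 7.5% + 12.2% = 19.7%.
Duty = €334,519.20 × 19.7% + 1,836 × €0.11 = €66,102.24.
Line 3 (E-827, Erios, 2,770 units, €188,941.70):
Base rate for E-827 is 29%.
The additional-duty order on E-827 targets Naray, not Erios; it does not apply.
Duty = €188,941.70 × 29% = €54,793.09.
Total = €0.00 + €66,102.24 + €54,793.09 = €120,895.33.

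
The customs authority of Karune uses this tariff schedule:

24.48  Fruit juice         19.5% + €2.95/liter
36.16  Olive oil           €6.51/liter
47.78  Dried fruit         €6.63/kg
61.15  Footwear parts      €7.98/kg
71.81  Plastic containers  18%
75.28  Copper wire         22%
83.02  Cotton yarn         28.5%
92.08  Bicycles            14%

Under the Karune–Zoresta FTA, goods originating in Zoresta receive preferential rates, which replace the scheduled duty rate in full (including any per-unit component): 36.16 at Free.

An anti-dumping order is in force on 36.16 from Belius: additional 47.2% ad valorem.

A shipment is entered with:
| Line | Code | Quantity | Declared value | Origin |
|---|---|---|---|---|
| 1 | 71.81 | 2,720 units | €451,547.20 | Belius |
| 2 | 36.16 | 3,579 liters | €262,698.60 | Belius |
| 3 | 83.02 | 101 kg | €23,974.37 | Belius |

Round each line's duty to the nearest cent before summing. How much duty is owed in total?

Line 1 (71.81, Belius, 2,720 units, €451,547.20):
Base rate for 71.81 is 18%.
Duty = €451,547.20 × 18% = €81,278.50.
Line 2 (36.16, Belius, 3,579 liters, €262,698.60):
Base rate for 36.16 is €6.51/liter.
36.16 has an FTA preferential rate, but origin Belius is not Zoresta; base rate stands.
Additional duty on 36.16 from Belius: +47.2% ad valorem. Applied ad valorem rate = 47.2%.
Duty = €262,698.60 × 47.2% + 3,579 × €6.51 = €147,293.03.
Line 3 (83.02, Belius, 101 kg, €23,974.37):
Base rate for 83.02 is 28.5%.
Duty = €23,974.37 × 28.5% = €6,832.70.
Total = €81,278.50 + €147,293.03 + €6,832.70 = €235,404.23.

€235,404.23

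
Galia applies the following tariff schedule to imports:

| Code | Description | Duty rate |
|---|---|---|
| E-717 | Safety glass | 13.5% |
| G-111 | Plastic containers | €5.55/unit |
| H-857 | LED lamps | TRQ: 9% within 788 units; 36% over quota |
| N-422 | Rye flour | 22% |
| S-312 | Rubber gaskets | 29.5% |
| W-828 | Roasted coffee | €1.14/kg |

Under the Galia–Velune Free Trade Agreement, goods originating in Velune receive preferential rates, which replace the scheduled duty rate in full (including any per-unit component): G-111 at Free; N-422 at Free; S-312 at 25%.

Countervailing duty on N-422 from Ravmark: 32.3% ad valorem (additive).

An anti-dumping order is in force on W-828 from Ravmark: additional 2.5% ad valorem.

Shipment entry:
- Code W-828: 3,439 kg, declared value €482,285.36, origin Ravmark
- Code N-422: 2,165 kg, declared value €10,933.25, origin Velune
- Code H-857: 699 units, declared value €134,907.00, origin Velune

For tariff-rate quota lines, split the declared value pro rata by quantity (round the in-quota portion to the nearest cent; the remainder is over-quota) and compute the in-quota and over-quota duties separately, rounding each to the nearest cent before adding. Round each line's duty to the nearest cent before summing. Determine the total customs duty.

Line 1 (W-828, Ravmark, 3,439 kg, €482,285.36):
Base rate for W-828 is €1.14/kg.
Additional duty on W-828 from Ravmark: +2.5% ad valorem. Applied ad valorem rate = 2.5%.
Duty = €482,285.36 × 2.5% + 3,439 × €1.14 = €15,977.59.
Line 2 (N-422, Velune, 2,165 kg, €10,933.25):
Base rate for N-422 is 22%.
Origin Velune qualifies under the Galia–Velune agreement and N-422 is covered: preferential rate Free applies instead.
The additional-duty order on N-422 targets Ravmark, not Velune; it does not apply.
Duty = €10,933.25 × 0% = €0.00.
Line 3 (H-857, Velune, 699 units, €134,907.00):
Code H-857 is under a tariff-rate quota (threshold 788 units). Quantity 699 units is within the quota, so the in-quota rate 9% applies to the full value.
Duty = €134,907.00 × 9% = €12,141.63.
Total = €15,977.59 + €0.00 + €12,141.63 = €28,119.22.

€28,119.22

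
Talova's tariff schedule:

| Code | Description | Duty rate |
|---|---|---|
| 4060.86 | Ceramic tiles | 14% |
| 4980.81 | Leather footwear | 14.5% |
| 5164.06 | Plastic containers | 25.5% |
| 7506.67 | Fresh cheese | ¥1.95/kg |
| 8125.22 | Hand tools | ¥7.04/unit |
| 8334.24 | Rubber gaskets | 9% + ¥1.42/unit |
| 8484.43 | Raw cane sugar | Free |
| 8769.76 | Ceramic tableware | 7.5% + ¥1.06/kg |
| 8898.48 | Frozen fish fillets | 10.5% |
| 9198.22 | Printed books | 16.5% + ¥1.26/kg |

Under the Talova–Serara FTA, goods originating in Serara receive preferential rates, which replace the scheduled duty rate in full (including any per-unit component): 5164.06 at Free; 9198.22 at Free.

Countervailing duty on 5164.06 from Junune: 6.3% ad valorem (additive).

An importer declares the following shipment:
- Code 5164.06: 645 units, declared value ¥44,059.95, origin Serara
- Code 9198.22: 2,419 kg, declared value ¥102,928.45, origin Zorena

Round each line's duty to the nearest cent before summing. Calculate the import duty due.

Line 1 (5164.06, Serara, 645 units, ¥44,059.95):
Base rate for 5164.06 is 25.5%.
Origin Serara qualifies under the Talova–Serara agreement and 5164.06 is covered: preferential rate Free applies instead.
The additional-duty order on 5164.06 targets Junune, not Serara; it does not apply.
Duty = ¥44,059.95 × 0% = ¥0.00.
Line 2 (9198.22, Zorena, 2,419 kg, ¥102,928.45):
Base rate for 9198.22 is 16.5% + ¥1.26/kg.
9198.22 has an FTA preferential rate, but origin Zorena is not Serara; base rate stands.
Duty = ¥102,928.45 × 16.5% + 2,419 × ¥1.26 = ¥20,031.13.
Total = ¥0.00 + ¥20,031.13 = ¥20,031.13.

¥20,031.13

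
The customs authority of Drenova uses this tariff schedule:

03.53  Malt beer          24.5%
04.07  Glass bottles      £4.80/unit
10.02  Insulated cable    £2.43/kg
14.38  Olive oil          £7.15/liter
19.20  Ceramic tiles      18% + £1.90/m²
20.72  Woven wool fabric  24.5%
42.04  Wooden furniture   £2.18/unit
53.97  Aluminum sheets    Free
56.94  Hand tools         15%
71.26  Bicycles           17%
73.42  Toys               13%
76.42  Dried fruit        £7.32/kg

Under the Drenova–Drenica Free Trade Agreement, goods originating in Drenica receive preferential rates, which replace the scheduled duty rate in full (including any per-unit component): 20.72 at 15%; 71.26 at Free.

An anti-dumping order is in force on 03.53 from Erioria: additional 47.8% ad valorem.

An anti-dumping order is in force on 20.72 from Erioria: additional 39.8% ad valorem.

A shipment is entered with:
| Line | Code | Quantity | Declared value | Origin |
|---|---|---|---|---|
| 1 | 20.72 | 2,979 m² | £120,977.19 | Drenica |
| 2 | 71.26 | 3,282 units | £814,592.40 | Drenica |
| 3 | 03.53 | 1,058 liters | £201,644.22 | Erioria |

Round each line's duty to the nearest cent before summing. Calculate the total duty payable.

Line 1 (20.72, Drenica, 2,979 m², £120,977.19):
Base rate for 20.72 is 24.5%.
Origin Drenica qualifies under the Drenova–Drenica agreement and 20.72 is covered: preferential rate 15% applies instead.
The additional-duty order on 20.72 targets Erioria, not Drenica; it does not apply.
Duty = £120,977.19 × 15% = £18,146.58.
Line 2 (71.26, Drenica, 3,282 units, £814,592.40):
Base rate for 71.26 is 17%.
Origin Drenica qualifies under the Drenova–Drenica agreement and 71.26 is covered: preferential rate Free applies instead.
Duty = £814,592.40 × 0% = £0.00.
Line 3 (03.53, Erioria, 1,058 liters, £201,644.22):
Base rate for 03.53 is 24.5%.
Additional duty on 03.53 from Erioria: +47.8%. Applied ad valorem rate: 24.5% + 47.8% = 72.3%.
Duty = £201,644.22 × 72.3% = £145,788.77.
Total = £18,146.58 + £0.00 + £145,788.77 = £163,935.35.

£163,935.35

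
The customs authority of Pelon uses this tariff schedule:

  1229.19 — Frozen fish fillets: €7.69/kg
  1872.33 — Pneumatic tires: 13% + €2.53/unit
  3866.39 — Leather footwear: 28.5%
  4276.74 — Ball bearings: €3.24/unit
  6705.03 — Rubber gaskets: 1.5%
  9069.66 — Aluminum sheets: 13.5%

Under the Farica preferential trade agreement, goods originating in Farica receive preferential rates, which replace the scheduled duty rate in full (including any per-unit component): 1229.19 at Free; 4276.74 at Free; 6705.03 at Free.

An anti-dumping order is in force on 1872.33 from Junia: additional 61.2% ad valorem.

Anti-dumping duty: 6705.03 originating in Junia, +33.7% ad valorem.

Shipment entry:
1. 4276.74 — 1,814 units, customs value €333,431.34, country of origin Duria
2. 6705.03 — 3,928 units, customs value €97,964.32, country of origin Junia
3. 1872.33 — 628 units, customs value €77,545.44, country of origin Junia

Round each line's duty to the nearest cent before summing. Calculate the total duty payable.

€99,488.36

Line 1 (4276.74, Duria, 1,814 units, €333,431.34):
Base rate for 4276.74 is €3.24/unit.
4276.74 has an FTA preferential rate, but origin Duria is not Farica; base rate stands.
Duty = 1,814 × €3.24 = €5,877.36.
Line 2 (6705.03, Junia, 3,928 units, €97,964.32):
Base rate for 6705.03 is 1.5%.
6705.03 has an FTA preferential rate, but origin Junia is not Farica; base rate stands.
Additional duty on 6705.03 from Junia: +33.7%. Applied ad valorem rate: 1.5% + 33.7% = 35.2%.
Duty = €97,964.32 × 35.2% = €34,483.44.
Line 3 (1872.33, Junia, 628 units, €77,545.44):
Base rate for 1872.33 is 13% + €2.53/unit.
Additional duty on 1872.33 from Junia: +61.2%. Applied ad valorem rate: 13% + 61.2% = 74.2%.
Duty = €77,545.44 × 74.2% + 628 × €2.53 = €59,127.56.
Total = €5,877.36 + €34,483.44 + €59,127.56 = €99,488.36.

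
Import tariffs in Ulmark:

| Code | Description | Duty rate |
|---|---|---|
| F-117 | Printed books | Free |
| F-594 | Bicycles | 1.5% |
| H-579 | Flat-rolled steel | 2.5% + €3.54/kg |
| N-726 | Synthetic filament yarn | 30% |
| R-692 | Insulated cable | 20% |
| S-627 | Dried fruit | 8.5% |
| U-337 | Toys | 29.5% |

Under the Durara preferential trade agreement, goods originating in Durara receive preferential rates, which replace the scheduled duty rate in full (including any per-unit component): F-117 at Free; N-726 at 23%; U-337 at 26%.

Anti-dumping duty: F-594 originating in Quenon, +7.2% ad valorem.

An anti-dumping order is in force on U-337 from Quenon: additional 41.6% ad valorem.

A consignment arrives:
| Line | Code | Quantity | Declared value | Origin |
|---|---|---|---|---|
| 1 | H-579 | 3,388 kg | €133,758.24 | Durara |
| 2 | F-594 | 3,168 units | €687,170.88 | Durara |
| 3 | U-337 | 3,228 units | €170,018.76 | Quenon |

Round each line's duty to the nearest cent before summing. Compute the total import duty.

Line 1 (H-579, Durara, 3,388 kg, €133,758.24):
Base rate for H-579 is 2.5% + €3.54/kg.
Origin Durara is the FTA partner but H-579 is not on the preference list; base rate stands.
Duty = €133,758.24 × 2.5% + 3,388 × €3.54 = €15,337.48.
Line 2 (F-594, Durara, 3,168 units, €687,170.88):
Base rate for F-594 is 1.5%.
Origin Durara is the FTA partner but F-594 is not on the preference list; base rate stands.
The additional-duty order on F-594 targets Quenon, not Durara; it does not apply.
Duty = €687,170.88 × 1.5% = €10,307.56.
Line 3 (U-337, Quenon, 3,228 units, €170,018.76):
Base rate for U-337 is 29.5%.
U-337 has an FTA preferential rate, but origin Quenon is not Durara; base rate stands.
Additional duty on U-337 from Quenon: +41.6%. Applied ad valorem rate: 29.5% + 41.6% = 71.1%.
Duty = €170,018.76 × 71.1% = €120,883.34.
Total = €15,337.48 + €10,307.56 + €120,883.34 = €146,528.38.

€146,528.38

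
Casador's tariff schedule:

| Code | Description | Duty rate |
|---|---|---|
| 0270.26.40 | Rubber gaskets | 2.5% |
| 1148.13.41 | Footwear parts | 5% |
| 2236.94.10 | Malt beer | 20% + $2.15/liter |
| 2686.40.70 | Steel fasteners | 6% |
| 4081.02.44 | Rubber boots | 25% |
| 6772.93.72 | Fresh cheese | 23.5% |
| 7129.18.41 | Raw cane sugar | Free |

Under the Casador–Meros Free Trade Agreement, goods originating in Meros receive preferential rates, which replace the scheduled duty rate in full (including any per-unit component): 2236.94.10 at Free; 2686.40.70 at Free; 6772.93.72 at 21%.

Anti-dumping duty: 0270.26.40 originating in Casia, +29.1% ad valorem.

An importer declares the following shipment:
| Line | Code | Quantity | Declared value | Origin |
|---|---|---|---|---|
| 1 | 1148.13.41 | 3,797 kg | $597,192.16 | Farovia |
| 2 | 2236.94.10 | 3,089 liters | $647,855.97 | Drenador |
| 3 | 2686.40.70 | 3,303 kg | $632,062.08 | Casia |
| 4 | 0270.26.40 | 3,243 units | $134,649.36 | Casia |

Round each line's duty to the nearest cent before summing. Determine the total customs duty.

$246,545.07

Line 1 (1148.13.41, Farovia, 3,797 kg, $597,192.16):
Base rate for 1148.13.41 is 5%.
Duty = $597,192.16 × 5% = $29,859.61.
Line 2 (2236.94.10, Drenador, 3,089 liters, $647,855.97):
Base rate for 2236.94.10 is 20% + $2.15/liter.
2236.94.10 has an FTA preferential rate, but origin Drenador is not Meros; base rate stands.
Duty = $647,855.97 × 20% + 3,089 × $2.15 = $136,212.54.
Line 3 (2686.40.70, Casia, 3,303 kg, $632,062.08):
Base rate for 2686.40.70 is 6%.
2686.40.70 has an FTA preferential rate, but origin Casia is not Meros; base rate stands.
Duty = $632,062.08 × 6% = $37,923.72.
Line 4 (0270.26.40, Casia, 3,243 units, $134,649.36):
Base rate for 0270.26.40 is 2.5%.
Additional duty on 0270.26.40 from Casia: +29.1%. Applied ad valorem rate: 2.5% + 29.1% = 31.6%.
Duty = $134,649.36 × 31.6% = $42,549.20.
Total = $29,859.61 + $136,212.54 + $37,923.72 + $42,549.20 = $246,545.07.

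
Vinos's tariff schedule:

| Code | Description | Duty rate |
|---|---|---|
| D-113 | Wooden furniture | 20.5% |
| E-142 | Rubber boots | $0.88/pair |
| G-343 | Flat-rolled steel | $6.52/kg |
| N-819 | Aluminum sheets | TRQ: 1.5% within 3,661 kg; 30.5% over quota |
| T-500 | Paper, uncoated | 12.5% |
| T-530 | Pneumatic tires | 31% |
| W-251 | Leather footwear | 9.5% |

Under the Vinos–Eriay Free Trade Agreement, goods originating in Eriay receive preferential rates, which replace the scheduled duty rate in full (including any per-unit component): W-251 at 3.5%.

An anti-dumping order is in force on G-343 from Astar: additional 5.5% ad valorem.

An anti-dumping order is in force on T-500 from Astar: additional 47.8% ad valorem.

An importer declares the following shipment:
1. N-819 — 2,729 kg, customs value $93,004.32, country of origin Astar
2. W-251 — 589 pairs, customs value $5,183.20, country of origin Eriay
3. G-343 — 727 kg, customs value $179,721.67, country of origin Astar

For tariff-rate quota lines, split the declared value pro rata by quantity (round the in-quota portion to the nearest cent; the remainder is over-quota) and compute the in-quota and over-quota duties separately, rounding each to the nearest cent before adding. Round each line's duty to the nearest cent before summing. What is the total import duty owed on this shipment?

$16,201.20

Line 1 (N-819, Astar, 2,729 kg, $93,004.32):
Code N-819 is under a tariff-rate quota (threshold 3,661 kg). Quantity 2,729 kg is within the quota, so the in-quota rate 1.5% applies to the full value.
Duty = $93,004.32 × 1.5% = $1,395.06.
Line 2 (W-251, Eriay, 589 pairs, $5,183.20):
Base rate for W-251 is 9.5%.
Origin Eriay qualifies under the Vinos–Eriay agreement and W-251 is covered: preferential rate 3.5% applies instead.
Duty = $5,183.20 × 3.5% = $181.41.
Line 3 (G-343, Astar, 727 kg, $179,721.67):
Base rate for G-343 is $6.52/kg.
Additional duty on G-343 from Astar: +5.5% ad valorem. Applied ad valorem rate = 5.5%.
Duty = $179,721.67 × 5.5% + 727 × $6.52 = $14,624.73.
Total = $1,395.06 + $181.41 + $14,624.73 = $16,201.20.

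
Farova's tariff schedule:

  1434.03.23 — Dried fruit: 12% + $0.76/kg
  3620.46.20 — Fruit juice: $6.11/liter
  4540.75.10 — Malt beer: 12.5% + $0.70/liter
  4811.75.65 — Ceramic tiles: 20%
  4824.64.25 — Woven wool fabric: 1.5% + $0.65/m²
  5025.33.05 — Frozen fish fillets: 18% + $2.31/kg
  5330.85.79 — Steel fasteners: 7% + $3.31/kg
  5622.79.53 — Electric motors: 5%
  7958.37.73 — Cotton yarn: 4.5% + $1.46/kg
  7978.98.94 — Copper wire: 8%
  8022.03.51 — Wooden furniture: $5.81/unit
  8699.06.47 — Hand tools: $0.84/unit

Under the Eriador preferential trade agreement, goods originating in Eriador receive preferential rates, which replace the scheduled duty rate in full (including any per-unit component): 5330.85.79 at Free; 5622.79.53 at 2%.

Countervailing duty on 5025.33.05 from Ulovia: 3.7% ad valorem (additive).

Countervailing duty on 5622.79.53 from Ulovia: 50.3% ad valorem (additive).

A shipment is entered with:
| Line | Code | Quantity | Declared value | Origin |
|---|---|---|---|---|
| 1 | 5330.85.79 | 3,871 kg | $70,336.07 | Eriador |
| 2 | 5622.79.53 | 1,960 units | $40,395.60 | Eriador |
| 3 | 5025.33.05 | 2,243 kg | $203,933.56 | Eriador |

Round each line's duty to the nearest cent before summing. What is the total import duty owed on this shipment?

Line 1 (5330.85.79, Eriador, 3,871 kg, $70,336.07):
Base rate for 5330.85.79 is 7% + $3.31/kg.
Origin Eriador qualifies under the Farova–Eriador agreement and 5330.85.79 is covered: preferential rate Free applies instead.
Duty = $70,336.07 × 0% = $0.00.
Line 2 (5622.79.53, Eriador, 1,960 units, $40,395.60):
Base rate for 5622.79.53 is 5%.
Origin Eriador qualifies under the Farova–Eriador agreement and 5622.79.53 is covered: preferential rate 2% applies instead.
The additional-duty order on 5622.79.53 targets Ulovia, not Eriador; it does not apply.
Duty = $40,395.60 × 2% = $807.91.
Line 3 (5025.33.05, Eriador, 2,243 kg, $203,933.56):
Base rate for 5025.33.05 is 18% + $2.31/kg.
Origin Eriador is the FTA partner but 5025.33.05 is not on the preference list; base rate stands.
The additional-duty order on 5025.33.05 targets Ulovia, not Eriador; it does not apply.
Duty = $203,933.56 × 18% + 2,243 × $2.31 = $41,889.37.
Total = $0.00 + $807.91 + $41,889.37 = $42,697.28.

$42,697.28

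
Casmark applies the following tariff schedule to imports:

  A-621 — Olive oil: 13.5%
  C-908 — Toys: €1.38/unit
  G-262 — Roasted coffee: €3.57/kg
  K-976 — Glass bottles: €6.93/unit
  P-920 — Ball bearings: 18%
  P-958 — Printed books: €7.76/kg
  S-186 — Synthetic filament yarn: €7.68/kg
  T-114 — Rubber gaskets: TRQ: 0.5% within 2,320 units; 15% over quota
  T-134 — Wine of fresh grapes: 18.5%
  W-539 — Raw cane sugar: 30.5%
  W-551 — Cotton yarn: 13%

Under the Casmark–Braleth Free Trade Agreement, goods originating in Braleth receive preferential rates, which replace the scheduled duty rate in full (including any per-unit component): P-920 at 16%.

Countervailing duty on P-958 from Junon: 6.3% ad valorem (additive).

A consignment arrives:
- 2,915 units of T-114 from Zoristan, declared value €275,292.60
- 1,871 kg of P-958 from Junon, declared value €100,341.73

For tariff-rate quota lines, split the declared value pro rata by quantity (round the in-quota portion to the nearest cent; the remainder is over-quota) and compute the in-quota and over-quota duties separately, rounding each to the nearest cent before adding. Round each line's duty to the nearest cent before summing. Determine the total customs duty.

€30,364.76

Line 1 (T-114, Zoristan, 2,915 units, €275,292.60):
Code T-114 is under a tariff-rate quota (threshold 2,320 units). In-quota: 2,320 units at 0.5%; over-quota: 595 units at 15%.
Pro-rata value split: in-quota = €275,292.60 × 2,320/2,915 = €219,100.80; over-quota = €275,292.60 − €219,100.80 = €56,191.80.
In-quota duty = €219,100.80 × 0.5% = €1,095.50. Over-quota duty = €56,191.80 × 15% = €8,428.77.
Line duty = €1,095.50 + €8,428.77 = €9,524.27.
Line 2 (P-958, Junon, 1,871 kg, €100,341.73):
Base rate for P-958 is €7.76/kg.
Additional duty on P-958 from Junon: +6.3% ad valorem. Applied ad valorem rate = 6.3%.
Duty = €100,341.73 × 6.3% + 1,871 × €7.76 = €20,840.49.
Total = €9,524.27 + €20,840.49 = €30,364.76.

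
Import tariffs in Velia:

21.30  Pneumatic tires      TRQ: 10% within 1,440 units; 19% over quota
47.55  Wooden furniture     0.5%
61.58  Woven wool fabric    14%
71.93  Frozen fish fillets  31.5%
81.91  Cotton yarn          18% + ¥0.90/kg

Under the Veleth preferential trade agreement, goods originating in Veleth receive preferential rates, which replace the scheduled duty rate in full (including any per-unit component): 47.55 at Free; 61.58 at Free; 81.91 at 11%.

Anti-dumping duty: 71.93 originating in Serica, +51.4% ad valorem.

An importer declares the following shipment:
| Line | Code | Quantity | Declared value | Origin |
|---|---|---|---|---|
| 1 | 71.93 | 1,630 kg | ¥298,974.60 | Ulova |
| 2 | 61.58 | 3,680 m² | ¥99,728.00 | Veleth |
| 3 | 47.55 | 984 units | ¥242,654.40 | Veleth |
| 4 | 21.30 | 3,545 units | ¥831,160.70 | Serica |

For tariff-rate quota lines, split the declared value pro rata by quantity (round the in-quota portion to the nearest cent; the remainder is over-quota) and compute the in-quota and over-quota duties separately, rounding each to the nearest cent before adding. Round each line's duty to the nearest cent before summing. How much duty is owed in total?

¥221,711.52

Line 1 (71.93, Ulova, 1,630 kg, ¥298,974.60):
Base rate for 71.93 is 31.5%.
The additional-duty order on 71.93 targets Serica, not Ulova; it does not apply.
Duty = ¥298,974.60 × 31.5% = ¥94,177.00.
Line 2 (61.58, Veleth, 3,680 m², ¥99,728.00):
Base rate for 61.58 is 14%.
Origin Veleth qualifies under the Velia–Veleth agreement and 61.58 is covered: preferential rate Free applies instead.
Duty = ¥99,728.00 × 0% = ¥0.00.
Line 3 (47.55, Veleth, 984 units, ¥242,654.40):
Base rate for 47.55 is 0.5%.
Origin Veleth qualifies under the Velia–Veleth agreement and 47.55 is covered: preferential rate Free applies instead.
Duty = ¥242,654.40 × 0% = ¥0.00.
Line 4 (21.30, Serica, 3,545 units, ¥831,160.70):
Code 21.30 is under a tariff-rate quota (threshold 1,440 units). In-quota: 1,440 units at 10%; over-quota: 2,105 units at 19%.
Pro-rata value split: in-quota = ¥831,160.70 × 1,440/3,545 = ¥337,622.40; over-quota = ¥831,160.70 − ¥337,622.40 = ¥493,538.30.
In-quota duty = ¥337,622.40 × 10% = ¥33,762.24. Over-quota duty = ¥493,538.30 × 19% = ¥93,772.28.
Line duty = ¥33,762.24 + ¥93,772.28 = ¥127,534.52.
Total = ¥94,177.00 + ¥0.00 + ¥0.00 + ¥127,534.52 = ¥221,711.52.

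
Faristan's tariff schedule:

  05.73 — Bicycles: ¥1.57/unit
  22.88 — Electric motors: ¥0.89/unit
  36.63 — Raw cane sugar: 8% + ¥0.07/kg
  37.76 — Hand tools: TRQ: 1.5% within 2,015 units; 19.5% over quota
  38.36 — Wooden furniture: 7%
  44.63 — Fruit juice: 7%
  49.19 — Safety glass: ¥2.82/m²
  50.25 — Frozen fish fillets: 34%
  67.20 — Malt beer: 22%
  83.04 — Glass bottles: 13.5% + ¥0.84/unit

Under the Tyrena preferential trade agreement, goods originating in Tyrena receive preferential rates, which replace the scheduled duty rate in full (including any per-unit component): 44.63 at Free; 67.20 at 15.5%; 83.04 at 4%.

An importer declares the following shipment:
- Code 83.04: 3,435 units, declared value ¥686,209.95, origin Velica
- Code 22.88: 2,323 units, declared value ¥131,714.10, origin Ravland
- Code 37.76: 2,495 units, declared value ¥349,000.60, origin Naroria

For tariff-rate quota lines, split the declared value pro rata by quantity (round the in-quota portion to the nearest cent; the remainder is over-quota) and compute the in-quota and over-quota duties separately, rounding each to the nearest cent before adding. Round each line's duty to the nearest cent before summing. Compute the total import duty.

Line 1 (83.04, Velica, 3,435 units, ¥686,209.95):
Base rate for 83.04 is 13.5% + ¥0.84/unit.
83.04 has an FTA preferential rate, but origin Velica is not Tyrena; base rate stands.
Duty = ¥686,209.95 × 13.5% + 3,435 × ¥0.84 = ¥95,523.74.
Line 2 (22.88, Ravland, 2,323 units, ¥131,714.10):
Base rate for 22.88 is ¥0.89/unit.
Duty = 2,323 × ¥0.89 = ¥2,067.47.
Line 3 (37.76, Naroria, 2,495 units, ¥349,000.60):
Code 37.76 is under a tariff-rate quota (threshold 2,015 units). In-quota: 2,015 units at 1.5%; over-quota: 480 units at 19.5%.
Pro-rata value split: in-quota = ¥349,000.60 × 2,015/2,495 = ¥281,858.20; over-quota = ¥349,000.60 − ¥281,858.20 = ¥67,142.40.
In-quota duty = ¥281,858.20 × 1.5% = ¥4,227.87. Over-quota duty = ¥67,142.40 × 19.5% = ¥13,092.77.
Line duty = ¥4,227.87 + ¥13,092.77 = ¥17,320.64.
Total = ¥95,523.74 + ¥2,067.47 + ¥17,320.64 = ¥114,911.85.

¥114,911.85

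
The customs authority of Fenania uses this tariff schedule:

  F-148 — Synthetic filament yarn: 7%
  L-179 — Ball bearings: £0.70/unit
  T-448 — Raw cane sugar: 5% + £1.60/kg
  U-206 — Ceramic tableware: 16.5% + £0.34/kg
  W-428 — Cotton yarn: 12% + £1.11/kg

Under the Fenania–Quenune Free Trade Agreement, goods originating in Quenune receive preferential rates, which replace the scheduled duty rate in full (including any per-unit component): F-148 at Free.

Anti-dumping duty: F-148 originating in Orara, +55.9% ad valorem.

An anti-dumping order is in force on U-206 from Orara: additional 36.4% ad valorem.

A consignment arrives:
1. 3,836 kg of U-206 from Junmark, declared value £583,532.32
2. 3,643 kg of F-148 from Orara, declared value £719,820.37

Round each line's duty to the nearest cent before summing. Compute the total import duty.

Line 1 (U-206, Junmark, 3,836 kg, £583,532.32):
Base rate for U-206 is 16.5% + £0.34/kg.
The additional-duty order on U-206 targets Orara, not Junmark; it does not apply.
Duty = £583,532.32 × 16.5% + 3,836 × £0.34 = £97,587.07.
Line 2 (F-148, Orara, 3,643 kg, £719,820.37):
Base rate for F-148 is 7%.
F-148 has an FTA preferential rate, but origin Orara is not Quenune; base rate stands.
Additional duty on F-148 from Orara: +55.9%. Applied ad valorem rate: 7% + 55.9% = 62.9%.
Duty = £719,820.37 × 62.9% = £452,767.01.
Total = £97,587.07 + £452,767.01 = £550,354.08.

£550,354.08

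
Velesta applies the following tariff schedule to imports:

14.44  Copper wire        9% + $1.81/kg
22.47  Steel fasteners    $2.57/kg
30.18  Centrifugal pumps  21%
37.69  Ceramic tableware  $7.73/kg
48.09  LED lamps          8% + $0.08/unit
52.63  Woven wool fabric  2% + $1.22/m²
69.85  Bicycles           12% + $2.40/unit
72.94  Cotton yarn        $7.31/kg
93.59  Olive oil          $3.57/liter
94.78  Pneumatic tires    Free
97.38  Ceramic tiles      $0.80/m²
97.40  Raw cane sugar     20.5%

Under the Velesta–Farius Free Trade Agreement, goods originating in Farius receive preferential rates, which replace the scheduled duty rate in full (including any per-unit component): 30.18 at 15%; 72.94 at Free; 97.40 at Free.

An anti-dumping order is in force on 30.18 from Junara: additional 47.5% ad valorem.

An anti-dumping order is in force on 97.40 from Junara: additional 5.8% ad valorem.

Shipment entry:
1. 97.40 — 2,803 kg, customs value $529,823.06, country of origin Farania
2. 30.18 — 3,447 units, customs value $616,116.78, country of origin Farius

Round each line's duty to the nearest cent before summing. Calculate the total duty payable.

$201,031.25

Line 1 (97.40, Farania, 2,803 kg, $529,823.06):
Base rate for 97.40 is 20.5%.
97.40 has an FTA preferential rate, but origin Farania is not Farius; base rate stands.
The additional-duty order on 97.40 targets Junara, not Farania; it does not apply.
Duty = $529,823.06 × 20.5% = $108,613.73.
Line 2 (30.18, Farius, 3,447 units, $616,116.78):
Base rate for 30.18 is 21%.
Origin Farius qualifies under the Velesta–Farius agreement and 30.18 is covered: preferential rate 15% applies instead.
The additional-duty order on 30.18 targets Junara, not Farius; it does not apply.
Duty = $616,116.78 × 15% = $92,417.52.
Total = $108,613.73 + $92,417.52 = $201,031.25.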